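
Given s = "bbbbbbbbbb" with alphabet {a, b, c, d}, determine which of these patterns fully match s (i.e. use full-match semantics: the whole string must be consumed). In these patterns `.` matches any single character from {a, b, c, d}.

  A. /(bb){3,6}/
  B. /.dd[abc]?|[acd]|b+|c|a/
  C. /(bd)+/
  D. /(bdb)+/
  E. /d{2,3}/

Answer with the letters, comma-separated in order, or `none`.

A → match
B → match
C → no match — must start with "bd"
D → no match — must start with "bdb"
E → no match — must start with "d"

A, B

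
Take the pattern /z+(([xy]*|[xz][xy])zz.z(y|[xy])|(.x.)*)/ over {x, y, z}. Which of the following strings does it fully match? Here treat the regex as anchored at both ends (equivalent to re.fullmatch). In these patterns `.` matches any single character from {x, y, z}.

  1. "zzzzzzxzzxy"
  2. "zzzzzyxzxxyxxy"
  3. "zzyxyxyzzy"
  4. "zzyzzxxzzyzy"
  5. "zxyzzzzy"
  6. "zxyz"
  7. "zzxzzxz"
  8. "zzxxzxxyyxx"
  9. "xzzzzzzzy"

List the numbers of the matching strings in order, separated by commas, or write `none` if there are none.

1, 2, 5, 7, 8

1 → match
2 → match
3 → no match
4 → no match
5 → match
6 → no match
7 → match
8 → match
9 → no match — must start with "z"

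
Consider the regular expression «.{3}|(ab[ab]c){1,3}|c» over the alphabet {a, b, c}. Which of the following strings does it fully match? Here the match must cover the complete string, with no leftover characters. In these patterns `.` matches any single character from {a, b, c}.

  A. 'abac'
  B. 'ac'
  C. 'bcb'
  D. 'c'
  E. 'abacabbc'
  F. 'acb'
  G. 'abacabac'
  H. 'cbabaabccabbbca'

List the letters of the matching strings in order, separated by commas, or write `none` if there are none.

A → match
B → no match
C → match
D → match
E → match
F → match
G → match
H → no match

A, C, D, E, F, G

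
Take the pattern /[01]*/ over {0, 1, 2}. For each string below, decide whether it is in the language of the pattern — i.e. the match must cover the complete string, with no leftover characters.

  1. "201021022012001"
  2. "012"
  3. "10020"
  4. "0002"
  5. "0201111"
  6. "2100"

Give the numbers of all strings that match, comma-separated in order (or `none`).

none

1 → no match
2 → no match
3 → no match
4 → no match
5 → no match
6 → no match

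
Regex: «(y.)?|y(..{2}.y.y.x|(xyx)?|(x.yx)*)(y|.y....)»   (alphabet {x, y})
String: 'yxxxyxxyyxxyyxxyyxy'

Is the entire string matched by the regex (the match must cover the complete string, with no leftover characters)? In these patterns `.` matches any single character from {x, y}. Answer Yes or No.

No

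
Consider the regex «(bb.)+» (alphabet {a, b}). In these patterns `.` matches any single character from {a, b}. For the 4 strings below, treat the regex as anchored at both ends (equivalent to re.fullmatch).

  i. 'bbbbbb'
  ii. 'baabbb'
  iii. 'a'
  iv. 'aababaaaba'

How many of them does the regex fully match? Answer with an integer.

i. 'bbbbbb' → match
ii. 'baabbb' → no match — must start with 'bb'
iii. 'a' → no match — must start with 'bb'
iv. 'aababaaaba' → no match — must start with 'bb'
Total matched: 1

1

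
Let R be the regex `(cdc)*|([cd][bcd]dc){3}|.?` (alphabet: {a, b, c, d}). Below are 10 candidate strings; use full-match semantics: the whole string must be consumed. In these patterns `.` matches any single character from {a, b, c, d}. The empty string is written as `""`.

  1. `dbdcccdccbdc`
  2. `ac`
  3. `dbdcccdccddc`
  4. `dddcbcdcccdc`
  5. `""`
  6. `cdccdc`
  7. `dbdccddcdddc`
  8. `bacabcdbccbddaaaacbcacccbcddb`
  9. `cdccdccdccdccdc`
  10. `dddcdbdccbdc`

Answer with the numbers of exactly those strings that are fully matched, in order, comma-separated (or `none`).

1, 3, 5, 6, 7, 9, 10

1 → match
2 → no match
3 → match
4 → no match
5 → match
6 → match
7 → match
8 → no match
9 → match
10 → match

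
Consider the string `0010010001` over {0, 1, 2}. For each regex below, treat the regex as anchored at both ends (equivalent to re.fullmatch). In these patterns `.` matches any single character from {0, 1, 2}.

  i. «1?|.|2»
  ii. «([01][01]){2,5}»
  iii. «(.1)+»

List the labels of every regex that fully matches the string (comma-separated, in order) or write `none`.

i → no match
ii → match
iii → no match

ii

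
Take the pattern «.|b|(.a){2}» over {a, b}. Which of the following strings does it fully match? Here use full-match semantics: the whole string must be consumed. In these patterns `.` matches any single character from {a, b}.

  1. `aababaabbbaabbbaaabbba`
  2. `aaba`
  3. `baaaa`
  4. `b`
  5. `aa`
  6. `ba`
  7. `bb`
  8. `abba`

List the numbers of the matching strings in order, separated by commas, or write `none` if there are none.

2, 4

1 → no match
2 → match
3 → no match
4 → match
5 → no match
6 → no match
7 → no match
8 → no match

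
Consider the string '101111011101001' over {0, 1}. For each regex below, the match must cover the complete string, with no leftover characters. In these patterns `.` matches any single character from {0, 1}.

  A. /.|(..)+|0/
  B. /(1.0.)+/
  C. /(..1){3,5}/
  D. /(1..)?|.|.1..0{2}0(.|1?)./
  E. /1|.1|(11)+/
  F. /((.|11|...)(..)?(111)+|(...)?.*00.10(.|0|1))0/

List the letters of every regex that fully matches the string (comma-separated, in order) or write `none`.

C

A → no match
B → no match
C → match
D → no match
E → no match
F → no match — must end with '0'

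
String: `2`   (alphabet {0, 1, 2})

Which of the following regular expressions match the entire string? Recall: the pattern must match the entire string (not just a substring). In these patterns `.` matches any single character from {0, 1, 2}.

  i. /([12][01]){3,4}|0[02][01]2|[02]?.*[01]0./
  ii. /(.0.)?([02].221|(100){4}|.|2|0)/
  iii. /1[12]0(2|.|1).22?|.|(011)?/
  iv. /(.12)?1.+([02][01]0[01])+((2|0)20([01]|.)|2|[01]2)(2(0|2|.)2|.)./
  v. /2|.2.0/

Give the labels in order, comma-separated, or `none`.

ii, iii, v

i → no match
ii → match
iii → match
iv → no match
v → match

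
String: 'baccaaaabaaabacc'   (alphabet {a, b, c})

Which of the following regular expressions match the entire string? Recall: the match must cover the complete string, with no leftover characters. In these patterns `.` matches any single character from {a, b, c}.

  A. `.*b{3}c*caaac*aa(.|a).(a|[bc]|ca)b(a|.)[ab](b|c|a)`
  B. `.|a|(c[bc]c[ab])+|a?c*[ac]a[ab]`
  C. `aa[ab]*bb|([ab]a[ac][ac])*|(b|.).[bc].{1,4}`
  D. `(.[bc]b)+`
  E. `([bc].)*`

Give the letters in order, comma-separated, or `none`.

A → no match
B → no match
C → match
D → no match — must end with 'b'
E → no match

C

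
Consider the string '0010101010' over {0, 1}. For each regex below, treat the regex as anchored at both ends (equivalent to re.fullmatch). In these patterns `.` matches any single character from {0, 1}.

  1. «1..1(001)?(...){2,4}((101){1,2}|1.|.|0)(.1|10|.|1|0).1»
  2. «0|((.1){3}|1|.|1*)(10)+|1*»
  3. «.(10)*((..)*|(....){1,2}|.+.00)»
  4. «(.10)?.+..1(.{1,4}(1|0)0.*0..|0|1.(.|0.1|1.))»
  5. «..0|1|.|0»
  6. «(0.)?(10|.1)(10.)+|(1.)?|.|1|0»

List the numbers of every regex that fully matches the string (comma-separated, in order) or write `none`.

1 → no match — must start with '1'
2 → no match
3 → no match
4 → match
5 → no match
6 → no match

4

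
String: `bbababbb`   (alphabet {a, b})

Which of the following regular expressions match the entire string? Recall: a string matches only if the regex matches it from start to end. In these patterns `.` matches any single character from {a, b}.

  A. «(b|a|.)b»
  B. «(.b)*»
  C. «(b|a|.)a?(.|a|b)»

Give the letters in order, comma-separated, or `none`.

A → no match
B → match
C → no match

B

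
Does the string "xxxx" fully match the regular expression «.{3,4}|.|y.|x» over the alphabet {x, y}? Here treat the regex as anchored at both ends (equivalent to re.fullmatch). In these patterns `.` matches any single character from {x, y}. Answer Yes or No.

Yes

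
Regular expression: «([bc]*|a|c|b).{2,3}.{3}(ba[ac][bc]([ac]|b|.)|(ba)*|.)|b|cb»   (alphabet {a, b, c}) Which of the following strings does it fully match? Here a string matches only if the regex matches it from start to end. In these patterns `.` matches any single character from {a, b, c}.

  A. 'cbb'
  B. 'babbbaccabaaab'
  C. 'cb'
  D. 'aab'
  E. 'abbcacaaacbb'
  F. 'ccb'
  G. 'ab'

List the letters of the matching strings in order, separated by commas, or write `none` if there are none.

C

A → no match
B → no match
C → match
D → no match
E → no match
F → no match
G → no match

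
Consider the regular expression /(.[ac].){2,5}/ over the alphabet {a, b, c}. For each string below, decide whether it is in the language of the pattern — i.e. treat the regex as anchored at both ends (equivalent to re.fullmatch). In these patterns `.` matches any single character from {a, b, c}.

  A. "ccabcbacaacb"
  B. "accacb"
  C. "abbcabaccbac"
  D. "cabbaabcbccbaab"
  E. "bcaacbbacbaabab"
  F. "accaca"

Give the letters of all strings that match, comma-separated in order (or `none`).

A → match
B → match
C → no match
D → match
E → match
F → match

A, B, D, E, F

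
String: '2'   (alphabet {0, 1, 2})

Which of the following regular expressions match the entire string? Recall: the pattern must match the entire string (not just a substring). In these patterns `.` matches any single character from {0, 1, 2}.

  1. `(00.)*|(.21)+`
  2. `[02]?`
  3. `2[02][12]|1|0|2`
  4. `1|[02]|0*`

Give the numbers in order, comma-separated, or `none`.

1 → no match
2 → match
3 → match
4 → match

2, 3, 4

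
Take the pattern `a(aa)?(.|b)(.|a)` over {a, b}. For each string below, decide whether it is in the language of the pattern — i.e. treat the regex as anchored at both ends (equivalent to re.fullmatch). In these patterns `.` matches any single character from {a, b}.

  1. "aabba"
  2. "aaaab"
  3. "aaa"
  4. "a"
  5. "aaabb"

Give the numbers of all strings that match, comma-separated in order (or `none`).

1 → no match
2 → match
3 → match
4 → no match
5 → match

2, 3, 5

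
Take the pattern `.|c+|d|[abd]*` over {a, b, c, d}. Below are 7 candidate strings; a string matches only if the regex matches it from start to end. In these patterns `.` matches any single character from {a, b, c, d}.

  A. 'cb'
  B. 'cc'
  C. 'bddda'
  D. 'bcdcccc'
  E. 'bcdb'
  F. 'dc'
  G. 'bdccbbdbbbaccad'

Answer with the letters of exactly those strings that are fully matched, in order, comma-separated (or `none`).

A → no match
B → match
C → match
D → no match
E → no match
F → no match
G → no match

B, C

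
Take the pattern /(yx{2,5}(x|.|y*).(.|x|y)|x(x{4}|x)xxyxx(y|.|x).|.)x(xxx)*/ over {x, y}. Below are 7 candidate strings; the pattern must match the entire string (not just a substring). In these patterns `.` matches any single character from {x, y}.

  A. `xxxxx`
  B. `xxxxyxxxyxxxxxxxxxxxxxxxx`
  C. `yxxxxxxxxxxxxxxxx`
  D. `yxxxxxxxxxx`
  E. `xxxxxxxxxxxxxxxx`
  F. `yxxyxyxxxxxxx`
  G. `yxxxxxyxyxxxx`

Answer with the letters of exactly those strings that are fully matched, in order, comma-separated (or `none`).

A, B, C, D, F, G

A → match
B → match
C → match
D → match
E → no match
F → match
G → match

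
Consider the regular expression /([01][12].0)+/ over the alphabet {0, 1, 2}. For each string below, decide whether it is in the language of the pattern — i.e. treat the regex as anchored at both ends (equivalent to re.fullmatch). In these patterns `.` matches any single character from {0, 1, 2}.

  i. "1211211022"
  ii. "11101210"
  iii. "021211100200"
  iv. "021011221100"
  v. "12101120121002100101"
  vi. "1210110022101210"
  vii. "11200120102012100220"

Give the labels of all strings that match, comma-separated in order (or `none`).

i → no match — must end with "0"
ii → match
iii → no match
iv → no match
v → no match — must end with "0"
vi → no match
vii → no match

ii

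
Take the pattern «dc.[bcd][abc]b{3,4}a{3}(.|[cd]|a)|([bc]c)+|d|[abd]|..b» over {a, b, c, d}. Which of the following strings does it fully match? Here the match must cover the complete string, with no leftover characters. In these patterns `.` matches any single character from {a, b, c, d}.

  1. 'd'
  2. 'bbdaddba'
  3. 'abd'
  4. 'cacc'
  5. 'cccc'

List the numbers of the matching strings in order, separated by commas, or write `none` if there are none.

1, 5

1 → match
2 → no match
3 → no match
4 → no match
5 → match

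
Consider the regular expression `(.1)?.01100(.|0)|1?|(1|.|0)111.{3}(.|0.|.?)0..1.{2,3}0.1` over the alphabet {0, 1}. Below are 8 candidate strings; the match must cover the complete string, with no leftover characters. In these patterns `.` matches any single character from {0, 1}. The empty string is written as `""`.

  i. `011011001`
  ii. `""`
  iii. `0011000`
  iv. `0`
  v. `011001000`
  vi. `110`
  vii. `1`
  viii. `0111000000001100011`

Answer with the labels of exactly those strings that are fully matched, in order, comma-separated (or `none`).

i → match
ii → match
iii → match
iv → no match
v → no match
vi → no match
vii → match
viii → match

i, ii, iii, vii, viii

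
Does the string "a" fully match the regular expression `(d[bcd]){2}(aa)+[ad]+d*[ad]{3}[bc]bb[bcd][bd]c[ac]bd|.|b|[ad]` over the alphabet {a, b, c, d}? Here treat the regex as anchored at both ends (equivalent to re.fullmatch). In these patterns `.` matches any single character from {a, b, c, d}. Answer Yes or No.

Yes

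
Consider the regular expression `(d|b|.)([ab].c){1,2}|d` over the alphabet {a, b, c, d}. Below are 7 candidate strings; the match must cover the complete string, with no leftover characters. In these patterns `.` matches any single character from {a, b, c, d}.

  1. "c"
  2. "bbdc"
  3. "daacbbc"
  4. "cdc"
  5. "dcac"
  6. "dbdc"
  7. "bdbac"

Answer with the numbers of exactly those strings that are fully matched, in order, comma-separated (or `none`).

1 → no match
2 → match
3 → match
4 → no match
5 → no match
6 → match
7 → no match

2, 3, 6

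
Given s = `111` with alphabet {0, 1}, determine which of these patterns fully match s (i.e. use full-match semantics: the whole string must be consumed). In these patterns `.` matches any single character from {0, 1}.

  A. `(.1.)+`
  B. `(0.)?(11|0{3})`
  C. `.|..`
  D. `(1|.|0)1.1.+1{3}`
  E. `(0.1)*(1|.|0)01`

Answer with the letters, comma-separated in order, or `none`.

A → match
B → no match
C → no match
D → no match
E → no match — must end with `01`

A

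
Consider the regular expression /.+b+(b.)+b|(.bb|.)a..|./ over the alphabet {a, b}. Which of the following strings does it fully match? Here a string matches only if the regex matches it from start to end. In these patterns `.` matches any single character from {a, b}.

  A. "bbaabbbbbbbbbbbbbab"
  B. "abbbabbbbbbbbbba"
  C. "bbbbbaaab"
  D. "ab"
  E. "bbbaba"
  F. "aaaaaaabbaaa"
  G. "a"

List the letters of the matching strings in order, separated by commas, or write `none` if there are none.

A → match
B → no match
C → no match
D → no match
E → match
F → no match
G → match

A, E, G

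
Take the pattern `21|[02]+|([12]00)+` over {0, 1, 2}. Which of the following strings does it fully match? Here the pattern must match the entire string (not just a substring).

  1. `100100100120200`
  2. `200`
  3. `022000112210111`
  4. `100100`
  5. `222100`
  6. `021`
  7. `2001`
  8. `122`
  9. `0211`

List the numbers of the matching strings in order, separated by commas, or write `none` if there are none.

1 → no match
2 → match
3 → no match
4 → match
5 → no match
6 → no match
7 → no match
8 → no match
9 → no match

2, 4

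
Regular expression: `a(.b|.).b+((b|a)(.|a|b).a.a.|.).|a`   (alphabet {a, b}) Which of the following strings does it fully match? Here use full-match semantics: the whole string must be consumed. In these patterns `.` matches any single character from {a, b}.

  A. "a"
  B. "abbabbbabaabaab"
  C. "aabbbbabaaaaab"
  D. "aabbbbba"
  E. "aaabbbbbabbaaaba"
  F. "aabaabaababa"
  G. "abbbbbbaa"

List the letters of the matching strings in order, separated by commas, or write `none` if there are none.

A, B, C, D, E, G

A. "a" → match
B → match
C → match
D. "aabbbbba" → match
E → match
F. "aabaabaababa" → no match
G. "abbbbbbaa" → match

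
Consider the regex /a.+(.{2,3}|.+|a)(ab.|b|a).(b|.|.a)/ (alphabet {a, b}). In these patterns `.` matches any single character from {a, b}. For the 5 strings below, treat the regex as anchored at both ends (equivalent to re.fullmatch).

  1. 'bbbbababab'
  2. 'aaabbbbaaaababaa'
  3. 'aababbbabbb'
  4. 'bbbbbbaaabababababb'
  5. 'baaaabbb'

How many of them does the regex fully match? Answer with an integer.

2

1 → no match — must start with 'a'
2 → match
3 → match
4 → no match — must start with 'a'
5 → no match — must start with 'a'
Total matched: 2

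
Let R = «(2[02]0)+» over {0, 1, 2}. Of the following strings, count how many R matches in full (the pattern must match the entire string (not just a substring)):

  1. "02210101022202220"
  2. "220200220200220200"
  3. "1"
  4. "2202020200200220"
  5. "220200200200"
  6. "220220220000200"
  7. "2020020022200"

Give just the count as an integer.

1 → no match — must start with "2"
2 → match
3. "1" → no match — must start with "2"
4 → no match
5. "220200200200" → match
6 → no match
7 → no match
Total matched: 2

2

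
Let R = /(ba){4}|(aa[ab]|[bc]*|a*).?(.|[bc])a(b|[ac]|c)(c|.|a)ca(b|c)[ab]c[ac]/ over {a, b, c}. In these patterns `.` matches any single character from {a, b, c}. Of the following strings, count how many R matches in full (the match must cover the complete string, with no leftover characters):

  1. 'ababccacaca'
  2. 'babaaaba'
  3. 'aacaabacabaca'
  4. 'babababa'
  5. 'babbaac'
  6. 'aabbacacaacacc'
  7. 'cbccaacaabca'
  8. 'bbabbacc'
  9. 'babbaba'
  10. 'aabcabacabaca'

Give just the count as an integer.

1 → match
2 → no match
3 → match
4 → match
5 → no match
6 → no match
7 → no match
8 → no match
9 → no match
10 → match
Total matched: 4

4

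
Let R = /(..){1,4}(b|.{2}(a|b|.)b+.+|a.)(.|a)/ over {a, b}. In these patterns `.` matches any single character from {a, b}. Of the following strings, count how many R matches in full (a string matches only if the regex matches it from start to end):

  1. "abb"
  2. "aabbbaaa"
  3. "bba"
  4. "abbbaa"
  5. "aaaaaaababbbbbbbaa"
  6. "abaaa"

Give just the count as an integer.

1 → no match
2 → no match
3 → no match
4 → no match
5 → match
6 → match
Total matched: 2

2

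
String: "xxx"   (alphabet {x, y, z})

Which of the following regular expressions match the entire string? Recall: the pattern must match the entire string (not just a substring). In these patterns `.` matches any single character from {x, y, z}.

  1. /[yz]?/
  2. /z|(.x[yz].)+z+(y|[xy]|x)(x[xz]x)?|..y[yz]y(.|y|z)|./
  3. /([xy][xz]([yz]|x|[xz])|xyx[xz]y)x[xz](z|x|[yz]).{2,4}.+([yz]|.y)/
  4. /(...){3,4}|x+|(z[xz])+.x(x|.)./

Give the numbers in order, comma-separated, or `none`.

1 → no match
2 → no match
3 → no match
4 → match

4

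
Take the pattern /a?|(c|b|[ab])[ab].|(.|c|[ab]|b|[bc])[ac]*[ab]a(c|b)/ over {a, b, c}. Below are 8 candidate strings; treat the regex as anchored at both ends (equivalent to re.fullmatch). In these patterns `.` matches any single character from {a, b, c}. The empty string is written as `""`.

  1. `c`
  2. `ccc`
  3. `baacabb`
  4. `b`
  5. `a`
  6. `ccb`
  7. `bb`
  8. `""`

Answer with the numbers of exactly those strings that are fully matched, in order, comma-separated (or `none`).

1 → no match
2 → no match
3 → no match
4 → no match
5 → match
6 → no match
7 → no match
8 → match

5, 8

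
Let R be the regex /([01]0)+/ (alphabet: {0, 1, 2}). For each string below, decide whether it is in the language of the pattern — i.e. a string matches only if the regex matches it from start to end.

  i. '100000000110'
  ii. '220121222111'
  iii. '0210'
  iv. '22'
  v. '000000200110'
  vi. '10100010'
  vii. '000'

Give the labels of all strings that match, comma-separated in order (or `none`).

i. '100000000110' → no match
ii. '220121222111' → no match — must end with '0'
iii. '0210' → no match
iv. '22' → no match — must end with '0'
v. '000000200110' → no match
vi. '10100010' → match
vii. '000' → no match

vi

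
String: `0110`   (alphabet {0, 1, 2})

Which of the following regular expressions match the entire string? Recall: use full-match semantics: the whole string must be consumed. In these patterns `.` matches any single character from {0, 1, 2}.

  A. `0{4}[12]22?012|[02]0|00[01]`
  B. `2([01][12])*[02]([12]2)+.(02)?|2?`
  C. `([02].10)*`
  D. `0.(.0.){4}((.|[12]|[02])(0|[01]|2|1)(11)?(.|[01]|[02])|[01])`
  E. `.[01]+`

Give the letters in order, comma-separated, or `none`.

A → no match
B → no match
C → match
D → no match
E → match

C, E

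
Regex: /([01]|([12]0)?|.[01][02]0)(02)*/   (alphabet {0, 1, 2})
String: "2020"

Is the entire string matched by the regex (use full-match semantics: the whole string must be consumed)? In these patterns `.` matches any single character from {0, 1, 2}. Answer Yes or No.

Yes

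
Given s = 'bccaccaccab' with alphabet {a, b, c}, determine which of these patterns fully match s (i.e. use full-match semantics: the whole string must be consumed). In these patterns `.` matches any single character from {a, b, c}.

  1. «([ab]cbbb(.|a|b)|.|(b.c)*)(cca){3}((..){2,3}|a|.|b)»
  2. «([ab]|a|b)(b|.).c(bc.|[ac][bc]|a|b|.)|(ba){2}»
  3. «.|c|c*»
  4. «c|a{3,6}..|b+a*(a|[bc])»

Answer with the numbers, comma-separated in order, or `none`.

1 → match
2 → no match
3 → no match
4 → no match

1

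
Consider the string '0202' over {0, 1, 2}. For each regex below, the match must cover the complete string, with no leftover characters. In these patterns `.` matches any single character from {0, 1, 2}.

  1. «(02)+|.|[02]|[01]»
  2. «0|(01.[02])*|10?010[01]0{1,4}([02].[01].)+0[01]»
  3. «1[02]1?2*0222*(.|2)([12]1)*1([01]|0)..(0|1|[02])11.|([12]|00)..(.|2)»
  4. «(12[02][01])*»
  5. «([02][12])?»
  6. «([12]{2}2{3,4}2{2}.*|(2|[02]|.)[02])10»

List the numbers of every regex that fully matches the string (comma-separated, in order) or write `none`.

1 → match
2 → no match
3 → no match
4 → no match
5 → no match
6 → no match — must end with '10'

1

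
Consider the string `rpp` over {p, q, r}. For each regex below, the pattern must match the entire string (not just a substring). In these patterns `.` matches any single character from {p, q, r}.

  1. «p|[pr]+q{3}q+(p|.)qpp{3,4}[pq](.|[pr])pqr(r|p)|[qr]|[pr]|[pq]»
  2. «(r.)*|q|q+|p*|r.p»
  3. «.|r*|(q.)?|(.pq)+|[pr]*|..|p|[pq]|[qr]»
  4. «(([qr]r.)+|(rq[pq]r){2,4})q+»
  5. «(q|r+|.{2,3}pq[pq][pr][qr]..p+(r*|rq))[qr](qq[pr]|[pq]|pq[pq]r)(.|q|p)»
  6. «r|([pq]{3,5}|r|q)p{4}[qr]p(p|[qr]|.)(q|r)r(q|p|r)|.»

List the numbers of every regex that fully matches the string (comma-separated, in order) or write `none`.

1 → no match
2 → match
3 → match
4 → no match — must end with `q`
5 → no match
6 → no match

2, 3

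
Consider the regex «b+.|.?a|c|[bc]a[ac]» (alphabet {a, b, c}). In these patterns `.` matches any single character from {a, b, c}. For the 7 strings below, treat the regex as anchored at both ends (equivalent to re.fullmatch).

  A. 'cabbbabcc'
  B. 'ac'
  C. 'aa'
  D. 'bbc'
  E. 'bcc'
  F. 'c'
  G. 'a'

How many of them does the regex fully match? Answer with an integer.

A → no match
B → no match
C → match
D → match
E → no match
F → match
G → match
Total matched: 4

4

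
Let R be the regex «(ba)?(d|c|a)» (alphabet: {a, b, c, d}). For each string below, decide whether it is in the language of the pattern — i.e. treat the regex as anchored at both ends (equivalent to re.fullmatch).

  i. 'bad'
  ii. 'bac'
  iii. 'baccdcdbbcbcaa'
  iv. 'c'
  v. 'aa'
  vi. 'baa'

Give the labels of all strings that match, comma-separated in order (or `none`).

i → match
ii → match
iii → no match
iv → match
v → no match
vi → match

i, ii, iv, vi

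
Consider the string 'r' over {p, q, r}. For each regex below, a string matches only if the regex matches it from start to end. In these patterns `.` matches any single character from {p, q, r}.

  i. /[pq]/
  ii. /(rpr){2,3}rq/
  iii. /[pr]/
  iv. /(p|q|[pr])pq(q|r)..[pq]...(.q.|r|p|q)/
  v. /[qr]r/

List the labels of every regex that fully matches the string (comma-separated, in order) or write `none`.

i → no match
ii → no match — must start with 'rpr'
iii → match
iv → no match
v → no match

iii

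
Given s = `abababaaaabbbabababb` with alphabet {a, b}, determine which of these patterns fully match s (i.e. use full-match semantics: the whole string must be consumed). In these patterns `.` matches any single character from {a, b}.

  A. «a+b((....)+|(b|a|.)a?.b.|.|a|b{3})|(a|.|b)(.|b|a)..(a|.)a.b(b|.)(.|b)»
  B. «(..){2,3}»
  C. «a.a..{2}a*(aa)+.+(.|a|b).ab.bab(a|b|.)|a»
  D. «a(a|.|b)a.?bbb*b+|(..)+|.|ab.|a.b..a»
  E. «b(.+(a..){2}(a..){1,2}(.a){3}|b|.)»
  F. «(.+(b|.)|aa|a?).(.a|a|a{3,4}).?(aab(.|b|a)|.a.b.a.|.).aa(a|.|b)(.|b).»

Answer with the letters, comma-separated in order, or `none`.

C, D

A → no match
B → no match
C → match
D → match
E → no match — must start with `b`
F → no match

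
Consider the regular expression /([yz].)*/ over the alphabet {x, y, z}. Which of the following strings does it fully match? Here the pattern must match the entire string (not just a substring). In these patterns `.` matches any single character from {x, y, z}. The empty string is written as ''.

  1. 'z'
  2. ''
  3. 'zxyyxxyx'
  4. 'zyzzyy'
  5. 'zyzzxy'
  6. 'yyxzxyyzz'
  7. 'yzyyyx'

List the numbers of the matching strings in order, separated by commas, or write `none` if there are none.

1. 'z' → no match
2. '' → match
3. 'zxyyxxyx' → no match
4. 'zyzzyy' → match
5. 'zyzzxy' → no match
6. 'yyxzxyyzz' → no match
7. 'yzyyyx' → match

2, 4, 7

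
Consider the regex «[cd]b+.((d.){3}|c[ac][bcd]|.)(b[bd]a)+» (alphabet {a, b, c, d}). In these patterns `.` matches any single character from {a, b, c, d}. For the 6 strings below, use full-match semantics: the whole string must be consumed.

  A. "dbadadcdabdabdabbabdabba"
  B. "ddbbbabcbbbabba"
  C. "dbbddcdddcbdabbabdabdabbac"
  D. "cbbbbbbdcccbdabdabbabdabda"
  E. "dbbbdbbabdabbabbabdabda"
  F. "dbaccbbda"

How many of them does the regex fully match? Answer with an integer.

A → match
B → no match
C → no match — must end with "a"
D → match
E → match
F. "dbaccbbda" → match
Total matched: 4

4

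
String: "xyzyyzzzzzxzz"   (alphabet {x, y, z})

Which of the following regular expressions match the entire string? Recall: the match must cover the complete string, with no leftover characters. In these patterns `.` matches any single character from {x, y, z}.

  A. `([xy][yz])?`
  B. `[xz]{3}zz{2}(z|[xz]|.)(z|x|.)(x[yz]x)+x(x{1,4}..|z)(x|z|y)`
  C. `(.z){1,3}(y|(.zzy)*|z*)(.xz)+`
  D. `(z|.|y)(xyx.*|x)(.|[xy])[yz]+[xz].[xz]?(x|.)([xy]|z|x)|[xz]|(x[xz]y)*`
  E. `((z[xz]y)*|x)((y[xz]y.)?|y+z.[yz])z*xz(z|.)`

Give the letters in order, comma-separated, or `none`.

A → no match
B → no match
C → no match — must end with "xz"
D → no match
E → match

E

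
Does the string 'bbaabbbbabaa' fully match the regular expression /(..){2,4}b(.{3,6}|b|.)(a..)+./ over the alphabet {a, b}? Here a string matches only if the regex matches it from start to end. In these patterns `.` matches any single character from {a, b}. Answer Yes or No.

Yes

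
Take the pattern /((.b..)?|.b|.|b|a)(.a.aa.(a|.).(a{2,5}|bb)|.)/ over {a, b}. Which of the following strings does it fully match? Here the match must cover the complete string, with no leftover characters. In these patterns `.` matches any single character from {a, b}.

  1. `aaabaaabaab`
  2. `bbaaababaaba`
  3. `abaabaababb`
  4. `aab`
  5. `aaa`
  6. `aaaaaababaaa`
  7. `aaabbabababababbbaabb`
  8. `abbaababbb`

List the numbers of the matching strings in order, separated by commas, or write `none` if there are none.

6

1. `aaabaaabaab` → no match
2. `bbaaababaaba` → no match
3. `abaabaababb` → no match
4. `aab` → no match
5. `aaa` → no match
6. `aaaaaababaaa` → match
7 → no match
8. `abbaababbb` → no match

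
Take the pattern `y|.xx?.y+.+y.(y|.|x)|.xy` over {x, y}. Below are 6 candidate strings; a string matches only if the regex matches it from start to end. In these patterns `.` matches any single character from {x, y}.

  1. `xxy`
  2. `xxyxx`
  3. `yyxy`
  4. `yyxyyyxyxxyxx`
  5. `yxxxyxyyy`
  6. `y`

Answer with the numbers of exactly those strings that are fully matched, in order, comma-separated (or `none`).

1 → match
2 → no match
3 → no match
4 → no match
5 → match
6 → match

1, 5, 6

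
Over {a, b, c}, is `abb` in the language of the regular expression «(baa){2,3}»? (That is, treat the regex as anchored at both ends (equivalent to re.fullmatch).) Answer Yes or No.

Every match must start with `baa`, but `abb` does not.

No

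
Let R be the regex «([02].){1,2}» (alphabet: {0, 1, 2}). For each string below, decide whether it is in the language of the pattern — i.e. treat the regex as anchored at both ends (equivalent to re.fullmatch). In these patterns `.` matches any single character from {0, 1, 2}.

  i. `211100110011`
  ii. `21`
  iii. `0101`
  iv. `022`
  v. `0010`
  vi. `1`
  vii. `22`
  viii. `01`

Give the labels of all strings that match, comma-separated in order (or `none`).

ii, iii, vii, viii

i → no match
ii → match
iii → match
iv → no match
v → no match
vi → no match
vii → match
viii → match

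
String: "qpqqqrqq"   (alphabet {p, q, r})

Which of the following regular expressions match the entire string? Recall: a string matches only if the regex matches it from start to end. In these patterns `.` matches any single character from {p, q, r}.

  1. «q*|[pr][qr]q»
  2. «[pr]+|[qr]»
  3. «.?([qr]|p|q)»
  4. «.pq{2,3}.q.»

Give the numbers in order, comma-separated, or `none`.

4

1 → no match
2 → no match
3 → no match
4 → match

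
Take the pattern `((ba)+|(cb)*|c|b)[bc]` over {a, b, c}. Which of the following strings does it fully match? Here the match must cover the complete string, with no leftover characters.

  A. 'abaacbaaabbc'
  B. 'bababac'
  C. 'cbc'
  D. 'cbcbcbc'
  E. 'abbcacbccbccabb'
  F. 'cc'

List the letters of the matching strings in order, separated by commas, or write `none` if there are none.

B, C, D, F

A → no match
B → match
C → match
D → match
E → no match
F → match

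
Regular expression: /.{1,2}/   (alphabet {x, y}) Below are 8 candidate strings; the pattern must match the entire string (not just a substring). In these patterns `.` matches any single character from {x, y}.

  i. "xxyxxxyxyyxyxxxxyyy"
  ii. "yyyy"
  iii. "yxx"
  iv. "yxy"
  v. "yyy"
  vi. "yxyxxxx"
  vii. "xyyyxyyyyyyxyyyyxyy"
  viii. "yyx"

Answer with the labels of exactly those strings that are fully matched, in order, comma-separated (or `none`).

i → no match
ii → no match
iii → no match
iv → no match
v → no match
vi → no match
vii → no match
viii → no match

none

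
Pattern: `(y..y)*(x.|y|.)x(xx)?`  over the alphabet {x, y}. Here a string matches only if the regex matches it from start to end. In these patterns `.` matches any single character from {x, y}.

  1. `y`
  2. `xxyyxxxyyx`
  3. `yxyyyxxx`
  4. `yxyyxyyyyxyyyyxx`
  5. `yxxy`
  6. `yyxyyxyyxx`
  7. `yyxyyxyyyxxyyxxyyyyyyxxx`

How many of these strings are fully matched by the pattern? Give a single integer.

1. `y` → no match
2. `xxyyxxxyyx` → no match
3. `yxyyyxxx` → match
4 → no match
5. `yxxy` → no match
6. `yyxyyxyyxx` → match
7 → match
Total matched: 3

3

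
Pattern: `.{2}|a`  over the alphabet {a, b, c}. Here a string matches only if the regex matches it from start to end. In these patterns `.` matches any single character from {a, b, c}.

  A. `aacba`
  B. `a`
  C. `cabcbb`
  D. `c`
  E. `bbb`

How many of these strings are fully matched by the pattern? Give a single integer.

A → no match
B → match
C → no match
D → no match
E → no match
Total matched: 1

1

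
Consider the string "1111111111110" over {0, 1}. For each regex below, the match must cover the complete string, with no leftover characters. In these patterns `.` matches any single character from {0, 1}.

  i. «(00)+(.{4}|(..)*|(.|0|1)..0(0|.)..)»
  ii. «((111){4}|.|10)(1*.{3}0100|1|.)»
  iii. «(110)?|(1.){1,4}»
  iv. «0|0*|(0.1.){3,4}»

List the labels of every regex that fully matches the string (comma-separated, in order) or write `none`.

i → no match — must start with "00"
ii → match
iii → no match
iv → no match

ii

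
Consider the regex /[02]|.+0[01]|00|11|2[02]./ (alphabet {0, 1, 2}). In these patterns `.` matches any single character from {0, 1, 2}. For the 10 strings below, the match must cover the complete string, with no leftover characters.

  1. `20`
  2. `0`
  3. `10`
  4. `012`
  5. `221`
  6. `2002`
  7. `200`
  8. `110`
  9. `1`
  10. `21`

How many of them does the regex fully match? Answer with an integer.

3

1 → no match
2 → match
3 → no match
4 → no match
5 → match
6 → no match
7 → match
8 → no match
9 → no match
10 → no match
Total matched: 3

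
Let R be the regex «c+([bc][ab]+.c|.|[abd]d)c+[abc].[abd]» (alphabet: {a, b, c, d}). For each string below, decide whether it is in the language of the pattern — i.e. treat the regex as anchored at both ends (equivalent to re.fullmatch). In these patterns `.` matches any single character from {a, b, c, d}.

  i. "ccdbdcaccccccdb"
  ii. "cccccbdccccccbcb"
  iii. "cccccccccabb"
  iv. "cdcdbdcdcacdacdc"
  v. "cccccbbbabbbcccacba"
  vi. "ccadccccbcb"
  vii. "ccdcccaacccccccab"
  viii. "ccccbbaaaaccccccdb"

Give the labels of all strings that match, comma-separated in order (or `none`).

i → no match
ii → match
iii → match
iv → no match
v → no match
vi → match
vii → no match
viii → match

ii, iii, vi, viii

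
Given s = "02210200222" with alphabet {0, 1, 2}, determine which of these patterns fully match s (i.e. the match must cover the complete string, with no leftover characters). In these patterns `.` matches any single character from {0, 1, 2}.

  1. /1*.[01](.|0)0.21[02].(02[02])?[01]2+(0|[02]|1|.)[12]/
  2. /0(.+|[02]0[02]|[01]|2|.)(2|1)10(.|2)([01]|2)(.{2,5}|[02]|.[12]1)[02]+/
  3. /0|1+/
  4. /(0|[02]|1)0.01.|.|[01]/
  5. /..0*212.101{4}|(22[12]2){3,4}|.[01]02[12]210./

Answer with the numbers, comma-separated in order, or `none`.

2

1 → no match
2 → match
3 → no match
4 → no match
5 → no match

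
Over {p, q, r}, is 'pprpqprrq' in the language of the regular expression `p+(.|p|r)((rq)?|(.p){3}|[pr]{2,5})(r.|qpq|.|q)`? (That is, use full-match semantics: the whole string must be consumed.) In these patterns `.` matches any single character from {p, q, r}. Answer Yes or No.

No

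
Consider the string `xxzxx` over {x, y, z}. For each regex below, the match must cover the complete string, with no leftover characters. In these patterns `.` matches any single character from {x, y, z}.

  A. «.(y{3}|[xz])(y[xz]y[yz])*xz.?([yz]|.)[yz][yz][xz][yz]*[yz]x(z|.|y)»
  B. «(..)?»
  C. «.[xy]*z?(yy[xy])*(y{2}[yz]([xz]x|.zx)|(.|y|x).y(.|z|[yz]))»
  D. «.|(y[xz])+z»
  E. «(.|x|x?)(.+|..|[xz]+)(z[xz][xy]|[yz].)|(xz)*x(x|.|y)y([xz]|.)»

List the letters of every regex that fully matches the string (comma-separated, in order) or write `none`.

E

A → no match
B → no match
C → no match
D → no match
E → match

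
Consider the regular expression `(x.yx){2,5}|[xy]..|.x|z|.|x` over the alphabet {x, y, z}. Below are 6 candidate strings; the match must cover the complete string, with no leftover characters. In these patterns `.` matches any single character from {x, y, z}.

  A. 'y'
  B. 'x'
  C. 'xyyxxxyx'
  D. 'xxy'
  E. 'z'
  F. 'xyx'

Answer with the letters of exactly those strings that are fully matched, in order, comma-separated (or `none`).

A. 'y' → match
B. 'x' → match
C. 'xyyxxxyx' → match
D. 'xxy' → match
E. 'z' → match
F. 'xyx' → match

A, B, C, D, E, F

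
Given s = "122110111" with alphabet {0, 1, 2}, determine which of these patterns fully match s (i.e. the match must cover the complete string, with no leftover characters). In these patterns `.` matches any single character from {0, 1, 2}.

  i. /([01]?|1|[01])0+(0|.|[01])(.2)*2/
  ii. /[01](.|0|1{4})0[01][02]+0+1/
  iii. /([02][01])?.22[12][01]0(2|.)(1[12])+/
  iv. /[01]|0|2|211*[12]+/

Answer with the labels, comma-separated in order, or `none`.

i → no match — must end with "2"
ii → no match — must end with "01"
iii → match
iv → no match

iii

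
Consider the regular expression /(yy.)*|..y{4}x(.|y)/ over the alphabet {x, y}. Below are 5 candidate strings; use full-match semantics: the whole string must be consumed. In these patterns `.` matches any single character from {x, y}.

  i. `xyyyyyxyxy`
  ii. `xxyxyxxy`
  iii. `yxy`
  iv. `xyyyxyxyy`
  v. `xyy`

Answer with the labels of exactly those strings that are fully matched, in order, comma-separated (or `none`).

i → no match
ii → no match
iii → no match
iv → no match
v → no match

none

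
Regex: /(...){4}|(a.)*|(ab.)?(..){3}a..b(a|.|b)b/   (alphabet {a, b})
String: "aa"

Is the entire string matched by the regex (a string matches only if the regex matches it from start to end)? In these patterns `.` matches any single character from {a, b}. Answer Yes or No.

Yes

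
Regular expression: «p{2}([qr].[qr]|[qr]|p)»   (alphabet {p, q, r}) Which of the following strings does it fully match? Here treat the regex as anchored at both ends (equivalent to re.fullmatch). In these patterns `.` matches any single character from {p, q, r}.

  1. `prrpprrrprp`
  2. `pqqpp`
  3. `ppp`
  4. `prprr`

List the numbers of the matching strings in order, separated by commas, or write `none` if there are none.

3

1 → no match
2 → no match
3 → match
4 → no match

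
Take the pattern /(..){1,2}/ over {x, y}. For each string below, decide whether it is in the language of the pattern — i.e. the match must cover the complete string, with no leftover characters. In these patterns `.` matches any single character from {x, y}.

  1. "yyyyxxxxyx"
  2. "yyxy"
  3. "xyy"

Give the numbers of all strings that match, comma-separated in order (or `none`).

2

1 → no match
2 → match
3 → no match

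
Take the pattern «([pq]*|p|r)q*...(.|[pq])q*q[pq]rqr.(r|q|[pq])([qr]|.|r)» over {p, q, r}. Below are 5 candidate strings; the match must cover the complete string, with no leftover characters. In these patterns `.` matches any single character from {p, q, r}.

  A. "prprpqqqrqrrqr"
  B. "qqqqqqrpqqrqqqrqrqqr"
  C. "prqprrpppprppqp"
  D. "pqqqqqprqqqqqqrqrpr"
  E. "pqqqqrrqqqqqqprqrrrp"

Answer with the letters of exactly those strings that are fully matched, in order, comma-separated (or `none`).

A → match
B → no match
C → no match
D → no match
E → match

A, E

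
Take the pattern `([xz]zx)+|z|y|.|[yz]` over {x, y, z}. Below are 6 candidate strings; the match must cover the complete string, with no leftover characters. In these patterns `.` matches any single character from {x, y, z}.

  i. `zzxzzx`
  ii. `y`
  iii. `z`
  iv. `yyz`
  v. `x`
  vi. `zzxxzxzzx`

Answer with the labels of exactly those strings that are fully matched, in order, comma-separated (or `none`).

i → match
ii → match
iii → match
iv → no match
v → match
vi → match

i, ii, iii, v, vi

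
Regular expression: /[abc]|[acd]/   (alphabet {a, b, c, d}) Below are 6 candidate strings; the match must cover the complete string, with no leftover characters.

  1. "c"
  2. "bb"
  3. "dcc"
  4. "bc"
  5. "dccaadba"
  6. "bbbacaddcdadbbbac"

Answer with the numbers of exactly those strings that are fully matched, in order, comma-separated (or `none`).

1

1 → match
2 → no match
3 → no match
4 → no match
5 → no match
6 → no match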